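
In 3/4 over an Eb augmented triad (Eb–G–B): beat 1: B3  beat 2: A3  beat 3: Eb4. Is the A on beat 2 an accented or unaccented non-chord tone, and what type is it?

Unaccented escape tone.

The harmony at that moment is Eb augmented triad (Eb, G, B); A3 is not a chord tone.
It is approached by step down from B3 and left by leap up to Eb4.
Step in, leap out — an escape tone.
It falls on a weak beat, so it is unaccented.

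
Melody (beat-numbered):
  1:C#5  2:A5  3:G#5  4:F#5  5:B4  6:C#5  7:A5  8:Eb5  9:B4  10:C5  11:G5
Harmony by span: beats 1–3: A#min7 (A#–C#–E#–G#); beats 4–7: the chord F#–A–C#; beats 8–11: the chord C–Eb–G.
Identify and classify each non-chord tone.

The harmony at that moment is A# minor seventh chord (A#, C#, E#, G#); A5 is not a chord tone.
It is approached by leap up from C#5 and left by step down to G#5.
Leap in, step out — an appoggiatura.
The harmony at that moment is F# minor triad (F#, A, C#); B4 is not a chord tone.
It is approached by leap down from F#5 and left by step up to C#5.
Leap in, step out — an appoggiatura.
The harmony at that moment is C minor triad (C, Eb, G); B4 is not a chord tone.
It is approached by leap down from Eb5 and left by step up to C5.
Leap in, step out — an appoggiatura.

A5 (beat 2) — appoggiatura; B4 (beat 5) — appoggiatura; B4 (beat 9) — appoggiatura.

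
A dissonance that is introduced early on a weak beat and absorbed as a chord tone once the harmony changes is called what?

Anticipation.

Approach: ahead of the chord change (typically by step), so it is dissonant against the current harmony. Departure: none — the same pitch is restated or held and is a chord tone of the new harmony.
Dissonant first, consonant once the harmony catches up: the note simply arrives early — an anticipation. (The reverse timing, consonant first and dissonant after the change, would be a suspension or retardation.)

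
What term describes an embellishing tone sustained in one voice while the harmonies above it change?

Pedal tone.

Approach: none. Departure: none — a single pitch is sustained while the chords change around it, passing through harmonies that do not contain it.
No melodic motion at all; the dissonance is created entirely by the moving harmonies against the stationary note — a pedal tone (pedal point).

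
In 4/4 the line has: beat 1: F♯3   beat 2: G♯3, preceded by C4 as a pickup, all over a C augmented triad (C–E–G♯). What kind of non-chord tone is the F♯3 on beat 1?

The harmony at that moment is C augmented triad (C, E, G♯); F♯3 is not a chord tone.
It is approached by leap down from C4 and left by step up to G♯3.
Leap in, step out, metrically accented — an appoggiatura.

Appoggiatura.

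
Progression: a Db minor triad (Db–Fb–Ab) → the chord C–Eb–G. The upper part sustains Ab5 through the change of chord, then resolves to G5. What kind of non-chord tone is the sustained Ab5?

Ab5 is a suspension.

The harmony at that moment is C minor triad (C, Eb, G); Ab5 is not a chord tone.
It is held over (the same pitch as the preceding Ab5) and left by step down to G5.
Held over from the previous chord and resolving down by step — a suspension.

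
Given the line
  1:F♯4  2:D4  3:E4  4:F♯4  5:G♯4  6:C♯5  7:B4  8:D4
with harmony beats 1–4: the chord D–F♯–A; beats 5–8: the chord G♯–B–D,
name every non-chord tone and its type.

The harmony at that moment is D major triad (D, F♯, A); E4 is not a chord tone.
It is approached by step up from D4 and left by step up to F♯4.
Step in, step out in the same direction — a passing tone.
The harmony at that moment is G♯ diminished triad (G♯, B, D); C♯5 is not a chord tone.
It is approached by leap up from G♯4 and left by step down to B4.
Leap in, step out — an appoggiatura.

E4 (beat 3) — passing tone; C♯5 (beat 6) — appoggiatura.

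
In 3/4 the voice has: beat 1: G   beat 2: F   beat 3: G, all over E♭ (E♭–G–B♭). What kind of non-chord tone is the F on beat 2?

The harmony at that moment is E♭ major triad (E♭, G, B♭); F is not a chord tone.
It is approached by step down from G and left by step up to G.
Step away and step back to the same note — a neighbor tone (lower neighbor).

Lower neighbor tone.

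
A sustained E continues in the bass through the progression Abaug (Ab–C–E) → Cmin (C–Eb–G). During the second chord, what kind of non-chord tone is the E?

Pedal tone (pedal point).

The harmony at that moment is C minor triad (C, Eb, G); E is not a chord tone.
It is held over (the same pitch as the preceding E) and then sustained as the same pitch into the next harmony.
Sustained through a change of harmony — a pedal tone.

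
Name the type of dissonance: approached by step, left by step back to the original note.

Neighbor tone.

Approach: by step. Departure: by step in the opposite direction, back to the starting pitch.
Stepwise on both sides but reversing to return to the same chord tone — a neighbor tone. (Had it continued onward in the same direction it would be a passing tone instead.)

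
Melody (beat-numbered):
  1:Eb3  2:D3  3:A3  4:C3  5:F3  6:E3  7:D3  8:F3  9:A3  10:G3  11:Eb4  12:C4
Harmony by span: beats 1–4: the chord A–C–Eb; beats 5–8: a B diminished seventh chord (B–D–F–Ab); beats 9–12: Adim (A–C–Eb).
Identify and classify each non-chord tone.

The harmony at that moment is A diminished triad (A, C, Eb); D3 is not a chord tone.
It is approached by step down from Eb3 and left by leap up to A3.
Step in, leap out — an escape tone.
The harmony at that moment is B diminished seventh chord (B, D, F, Ab); E3 is not a chord tone.
It is approached by step down from F3 and left by step down to D3.
Step in, step out in the same direction — a passing tone.
The harmony at that moment is A diminished triad (A, C, Eb); G3 is not a chord tone.
It is approached by step down from A3 and left by leap up to Eb4.
Step in, leap out — an escape tone.

D3 (beat 2) — escape tone; E3 (beat 6) — passing tone; G3 (beat 10) — escape tone.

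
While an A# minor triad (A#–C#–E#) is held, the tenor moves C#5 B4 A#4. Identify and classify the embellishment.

B4 is a passing tone.

The harmony at that moment is A# minor triad (A#, C#, E#); B4 is not a chord tone.
It is approached by step down from C#5 and left by step down to A#4.
Step in, step out in the same direction — a passing tone.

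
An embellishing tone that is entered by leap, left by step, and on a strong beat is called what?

Approach: by leap. Departure: by step. Metric position: strong.
Leap in, step out, in a metrically strong position — an appoggiatura. (It is the mirror image of the escape tone, which steps in and leaps out from a weak position.)

Appoggiatura.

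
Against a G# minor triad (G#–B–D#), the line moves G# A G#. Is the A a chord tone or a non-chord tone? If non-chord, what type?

Non-chord tone — a neighbor tone.

The harmony at that moment is G# minor triad (G#, B, D#); A is not a chord tone.
It is approached by step up from G# and left by step down to G#.
Step away and step back to the same note — a neighbor tone (upper neighbor).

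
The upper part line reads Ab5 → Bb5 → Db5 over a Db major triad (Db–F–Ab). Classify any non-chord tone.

Bb5 is an escape tone.

The harmony at that moment is Db major triad (Db, F, Ab); Bb5 is not a chord tone.
It is approached by step up from Ab5 and left by leap down to Db5.
Step in, leap out — an escape tone.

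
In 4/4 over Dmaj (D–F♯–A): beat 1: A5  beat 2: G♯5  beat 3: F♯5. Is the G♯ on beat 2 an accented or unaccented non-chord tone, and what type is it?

The harmony at that moment is D major triad (D, F♯, A); G♯5 is not a chord tone.
It is approached by step down from A5 and left by step down to F♯5.
Step in, step out in the same direction — a passing tone.
It falls on a weak beat, so it is unaccented.

Unaccented passing tone.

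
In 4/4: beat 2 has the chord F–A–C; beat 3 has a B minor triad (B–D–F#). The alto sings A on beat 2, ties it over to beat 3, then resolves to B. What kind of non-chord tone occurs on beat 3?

The harmony at that moment is B minor triad (B, D, F#); A is not a chord tone.
It is held over (the same pitch as the preceding A) and left by step up to B.
Held over from the previous chord and resolving up by step — a retardation.

Retardation.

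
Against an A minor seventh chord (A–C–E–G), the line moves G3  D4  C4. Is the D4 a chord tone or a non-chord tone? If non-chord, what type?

Non-chord tone — an appoggiatura.

The harmony at that moment is A minor seventh chord (A, C, E, G); D4 is not a chord tone.
It is approached by leap up from G3 and left by step down to C4.
Leap in, step out — an appoggiatura.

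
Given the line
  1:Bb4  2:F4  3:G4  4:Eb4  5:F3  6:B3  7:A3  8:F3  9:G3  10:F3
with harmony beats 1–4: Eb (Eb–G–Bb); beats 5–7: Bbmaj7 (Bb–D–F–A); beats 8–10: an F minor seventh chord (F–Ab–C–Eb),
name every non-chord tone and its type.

F4 (beat 2) — appoggiatura; B3 (beat 6) — appoggiatura; G3 (beat 9) — neighbor tone.

The harmony at that moment is Eb major triad (Eb, G, Bb); F4 is not a chord tone.
It is approached by leap down from Bb4 and left by step up to G4.
Leap in, step out — an appoggiatura.
The harmony at that moment is Bb major seventh chord (Bb, D, F, A); B3 is not a chord tone.
It is approached by leap up from F3 and left by step down to A3.
Leap in, step out — an appoggiatura.
The harmony at that moment is F minor seventh chord (F, Ab, C, Eb); G3 is not a chord tone.
It is approached by step up from F3 and left by step down to F3.
Step away and step back to the same note — a neighbor tone (upper neighbor).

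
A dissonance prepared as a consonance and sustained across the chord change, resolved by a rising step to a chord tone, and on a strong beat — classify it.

Retardation.

Approach: by preparation — the pitch is first a chord tone, then held (tied or repeated) while the harmony changes under it. Departure: up by step. Metric position: strong.
A prepared dissonance that resolves upward by step — a retardation. (The same figure resolving downward would be a suspension.)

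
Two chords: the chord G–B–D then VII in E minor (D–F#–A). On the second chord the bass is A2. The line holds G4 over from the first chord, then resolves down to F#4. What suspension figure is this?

At the second chord the bass is A2. The suspended G4 lies a seventh above the bass; after resolving down by step to F#4, the interval above the bass becomes a sixth.
Suspension figures are named by those two intervals: 7–6.

7–6 suspension.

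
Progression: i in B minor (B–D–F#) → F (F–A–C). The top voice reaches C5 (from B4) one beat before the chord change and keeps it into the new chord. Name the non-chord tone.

C5 is an anticipation.

The harmony at that moment is B minor triad (B, D, F#); C5 is not a chord tone.
It is approached by step up from B4 and then sustained as the same pitch into the next harmony.
Arriving early and becoming a chord tone when the harmony changes — an anticipation.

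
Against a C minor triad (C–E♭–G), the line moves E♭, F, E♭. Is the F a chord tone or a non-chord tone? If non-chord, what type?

Non-chord tone — a neighbor tone.

The harmony at that moment is C minor triad (C, E♭, G); F is not a chord tone.
It is approached by step up from E♭ and left by step down to E♭.
Step away and step back to the same note — a neighbor tone (upper neighbor).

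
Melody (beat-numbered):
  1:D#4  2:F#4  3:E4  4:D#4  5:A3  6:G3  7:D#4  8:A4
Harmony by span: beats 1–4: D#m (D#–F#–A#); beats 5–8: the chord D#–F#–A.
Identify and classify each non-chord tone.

The harmony at that moment is D# minor triad (D#, F#, A#); E4 is not a chord tone.
It is approached by step down from F#4 and left by step down to D#4.
Step in, step out in the same direction — a passing tone.
The harmony at that moment is D# diminished triad (D#, F#, A); G3 is not a chord tone.
It is approached by step down from A3 and left by leap up to D#4.
Step in, leap out — an escape tone.

E4 (beat 3) — passing tone; G3 (beat 6) — escape tone.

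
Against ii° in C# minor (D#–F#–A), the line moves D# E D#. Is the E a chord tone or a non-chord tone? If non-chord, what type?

Non-chord tone — a neighbor tone.

The harmony at that moment is D# diminished triad (D#, F#, A); E is not a chord tone.
It is approached by step up from D# and left by step down to D#.
Step away and step back to the same note — a neighbor tone (upper neighbor).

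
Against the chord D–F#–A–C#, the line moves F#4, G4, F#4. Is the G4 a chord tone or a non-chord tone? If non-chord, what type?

The harmony at that moment is D major seventh chord (D, F#, A, C#); G4 is not a chord tone.
It is approached by step up from F#4 and left by step down to F#4.
Step away and step back to the same note — a neighbor tone (upper neighbor).

Non-chord tone — a neighbor tone.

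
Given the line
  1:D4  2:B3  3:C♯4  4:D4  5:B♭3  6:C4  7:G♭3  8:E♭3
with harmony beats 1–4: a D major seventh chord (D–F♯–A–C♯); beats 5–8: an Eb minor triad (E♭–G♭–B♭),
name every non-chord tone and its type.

B3 (beat 2) — appoggiatura; C4 (beat 6) — escape tone.

The harmony at that moment is D major seventh chord (D, F♯, A, C♯); B3 is not a chord tone.
It is approached by leap down from D4 and left by step up to C♯4.
Leap in, step out — an appoggiatura.
The harmony at that moment is E♭ minor triad (E♭, G♭, B♭); C4 is not a chord tone.
It is approached by step up from B♭3 and left by leap down to G♭3.
Step in, leap out — an escape tone.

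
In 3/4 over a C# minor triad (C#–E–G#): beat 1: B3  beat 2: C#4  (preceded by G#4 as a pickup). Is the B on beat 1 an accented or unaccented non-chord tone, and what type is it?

The harmony at that moment is C# minor triad (C#, E, G#); B3 is not a chord tone.
It is approached by leap down from G#4 and left by step up to C#4.
Leap in, step out — an appoggiatura.
It falls on the downbeat, so it is accented.

Accented appoggiatura.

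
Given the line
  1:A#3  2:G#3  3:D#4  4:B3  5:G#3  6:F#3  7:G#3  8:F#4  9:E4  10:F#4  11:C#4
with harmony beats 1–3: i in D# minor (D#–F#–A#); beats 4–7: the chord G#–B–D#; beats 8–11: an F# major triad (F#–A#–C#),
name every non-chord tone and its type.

G#3 (beat 2) — escape tone; F#3 (beat 6) — neighbor tone; E4 (beat 9) — neighbor tone.

The harmony at that moment is D# minor triad (D#, F#, A#); G#3 is not a chord tone.
It is approached by step down from A#3 and left by leap up to D#4.
Step in, leap out — an escape tone.
The harmony at that moment is G# minor triad (G#, B, D#); F#3 is not a chord tone.
It is approached by step down from G#3 and left by step up to G#3.
Step away and step back to the same note — a neighbor tone (lower neighbor).
The harmony at that moment is F# major triad (F#, A#, C#); E4 is not a chord tone.
It is approached by step down from F#4 and left by step up to F#4.
Step away and step back to the same note — a neighbor tone (lower neighbor).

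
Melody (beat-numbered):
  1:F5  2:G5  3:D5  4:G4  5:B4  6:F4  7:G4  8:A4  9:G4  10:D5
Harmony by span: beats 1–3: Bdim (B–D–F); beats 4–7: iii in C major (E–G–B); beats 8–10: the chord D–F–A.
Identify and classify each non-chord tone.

G5 (beat 2) — escape tone; F4 (beat 6) — appoggiatura; G4 (beat 9) — escape tone.

The harmony at that moment is B diminished triad (B, D, F); G5 is not a chord tone.
It is approached by step up from F5 and left by leap down to D5.
Step in, leap out — an escape tone.
The harmony at that moment is E minor triad (E, G, B); F4 is not a chord tone.
It is approached by leap down from B4 and left by step up to G4.
Leap in, step out — an appoggiatura.
The harmony at that moment is D minor triad (D, F, A); G4 is not a chord tone.
It is approached by step down from A4 and left by leap up to D5.
Step in, leap out — an escape tone.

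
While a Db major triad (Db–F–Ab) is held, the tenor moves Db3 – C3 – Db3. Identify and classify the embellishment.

C3 is a neighbor tone.

The harmony at that moment is Db major triad (Db, F, Ab); C3 is not a chord tone.
It is approached by step down from Db3 and left by step up to Db3.
Step away and step back to the same note — a neighbor tone (lower neighbor).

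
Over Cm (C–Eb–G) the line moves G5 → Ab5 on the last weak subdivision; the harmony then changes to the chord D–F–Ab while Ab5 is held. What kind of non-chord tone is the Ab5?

Ab5 is an anticipation.

The harmony at that moment is C minor triad (C, Eb, G); Ab5 is not a chord tone.
It is approached by step up from G5 and then sustained as the same pitch into the next harmony.
Arriving early and becoming a chord tone when the harmony changes — an anticipation.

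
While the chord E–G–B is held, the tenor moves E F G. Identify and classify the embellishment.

The harmony at that moment is E minor triad (E, G, B); F is not a chord tone.
It is approached by step up from E and left by step up to G.
Step in, step out in the same direction — a passing tone.

F is a passing tone.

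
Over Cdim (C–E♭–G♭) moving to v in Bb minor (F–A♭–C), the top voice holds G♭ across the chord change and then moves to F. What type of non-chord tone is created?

The harmony at that moment is F minor triad (F, A♭, C); G♭ is not a chord tone.
It is held over (the same pitch as the preceding G♭) and left by step down to F.
Held over from the previous chord and resolving down by step — a suspension.

G♭ is a suspension.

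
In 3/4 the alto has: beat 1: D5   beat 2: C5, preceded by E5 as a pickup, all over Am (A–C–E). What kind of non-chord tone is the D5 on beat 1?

The harmony at that moment is A minor triad (A, C, E); D5 is not a chord tone.
It is approached by step down from E5 and left by step down to C5.
Step in, step out in the same direction — a passing tone.

Passing tone.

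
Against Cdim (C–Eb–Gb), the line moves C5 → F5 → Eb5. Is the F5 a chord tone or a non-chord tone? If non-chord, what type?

Non-chord tone — an appoggiatura.

The harmony at that moment is C diminished triad (C, Eb, Gb); F5 is not a chord tone.
It is approached by leap up from C5 and left by step down to Eb5.
Leap in, step out — an appoggiatura.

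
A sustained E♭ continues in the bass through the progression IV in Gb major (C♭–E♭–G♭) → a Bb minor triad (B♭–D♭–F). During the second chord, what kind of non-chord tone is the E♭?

The harmony at that moment is B♭ minor triad (B♭, D♭, F); E♭ is not a chord tone.
It is held over (the same pitch as the preceding E♭) and then sustained as the same pitch into the next harmony.
Sustained through a change of harmony — a pedal tone.

Pedal tone (pedal point).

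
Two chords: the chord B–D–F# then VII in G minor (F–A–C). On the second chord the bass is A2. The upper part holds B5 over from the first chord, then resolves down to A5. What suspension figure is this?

At the second chord the bass is A2. The suspended B5 lies a ninth above the bass; after resolving down by step to A5, the interval above the bass becomes an octave.
Suspension figures are named by those two intervals: 9–8.

9–8 suspension.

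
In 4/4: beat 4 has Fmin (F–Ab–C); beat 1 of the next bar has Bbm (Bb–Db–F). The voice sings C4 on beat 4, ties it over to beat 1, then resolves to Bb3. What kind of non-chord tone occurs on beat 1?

Suspension.

The harmony at that moment is Bb minor triad (Bb, Db, F); C4 is not a chord tone.
It is held over (the same pitch as the preceding C4) and left by step down to Bb3.
Held over from the previous chord and resolving down by step — a suspension.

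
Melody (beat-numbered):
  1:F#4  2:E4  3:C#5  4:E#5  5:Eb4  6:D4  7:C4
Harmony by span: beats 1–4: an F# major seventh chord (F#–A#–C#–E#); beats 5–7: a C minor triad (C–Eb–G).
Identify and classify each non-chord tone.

The harmony at that moment is F# major seventh chord (F#, A#, C#, E#); E4 is not a chord tone.
It is approached by step down from F#4 and left by leap up to C#5.
Step in, leap out — an escape tone.
The harmony at that moment is C minor triad (C, Eb, G); D4 is not a chord tone.
It is approached by step down from Eb4 and left by step down to C4.
Step in, step out in the same direction — a passing tone.

E4 (beat 2) — escape tone; D4 (beat 6) — passing tone.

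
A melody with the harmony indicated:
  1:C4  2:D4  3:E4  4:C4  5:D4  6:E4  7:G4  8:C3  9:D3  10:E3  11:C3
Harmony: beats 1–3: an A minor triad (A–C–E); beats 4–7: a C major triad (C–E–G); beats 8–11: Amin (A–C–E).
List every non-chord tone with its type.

The harmony at that moment is A minor triad (A, C, E); D4 is not a chord tone.
It is approached by step up from C4 and left by step up to E4.
Step in, step out in the same direction — a passing tone.
The harmony at that moment is C major triad (C, E, G); D4 is not a chord tone.
It is approached by step up from C4 and left by step up to E4.
Step in, step out in the same direction — a passing tone.
The harmony at that moment is A minor triad (A, C, E); D3 is not a chord tone.
It is approached by step up from C3 and left by step up to E3.
Step in, step out in the same direction — a passing tone.

D4 (beat 2) — passing tone; D4 (beat 5) — passing tone; D3 (beat 9) — passing tone.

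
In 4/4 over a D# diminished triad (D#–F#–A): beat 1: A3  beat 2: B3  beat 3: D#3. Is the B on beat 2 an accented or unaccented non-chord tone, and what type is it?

The harmony at that moment is D# diminished triad (D#, F#, A); B3 is not a chord tone.
It is approached by step up from A3 and left by leap down to D#3.
Step in, leap out — an escape tone.
It falls on a weak beat, so it is unaccented.

Unaccented escape tone.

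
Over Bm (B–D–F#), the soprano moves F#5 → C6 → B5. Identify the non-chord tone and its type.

C6 is an appoggiatura.

The harmony at that moment is B minor triad (B, D, F#); C6 is not a chord tone.
It is approached by leap up from F#5 and left by step down to B5.
Leap in, step out — an appoggiatura.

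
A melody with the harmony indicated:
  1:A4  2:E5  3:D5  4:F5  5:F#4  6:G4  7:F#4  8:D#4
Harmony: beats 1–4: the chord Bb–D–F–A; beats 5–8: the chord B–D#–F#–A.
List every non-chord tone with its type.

E5 (beat 2) — appoggiatura; G4 (beat 6) — neighbor tone.

The harmony at that moment is Bb major seventh chord (Bb, D, F, A); E5 is not a chord tone.
It is approached by leap up from A4 and left by step down to D5.
Leap in, step out — an appoggiatura.
The harmony at that moment is B dominant seventh chord (B, D#, F#, A); G4 is not a chord tone.
It is approached by step up from F#4 and left by step down to F#4.
Step away and step back to the same note — a neighbor tone (upper neighbor).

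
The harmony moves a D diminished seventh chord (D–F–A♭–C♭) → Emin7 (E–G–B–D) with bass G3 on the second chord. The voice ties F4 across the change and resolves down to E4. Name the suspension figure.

At the second chord the bass is G3. The suspended F4 lies a seventh above the bass; after resolving down by step to E4, the interval above the bass becomes a sixth.
Suspension figures are named by those two intervals: 7–6.

7–6 suspension.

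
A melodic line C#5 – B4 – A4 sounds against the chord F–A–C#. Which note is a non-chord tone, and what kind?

The harmony at that moment is F augmented triad (F, A, C#); B4 is not a chord tone.
It is approached by step down from C#5 and left by step down to A4.
Step in, step out in the same direction — a passing tone.

B4 is a passing tone.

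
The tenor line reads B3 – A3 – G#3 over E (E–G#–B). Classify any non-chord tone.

A3 is a passing tone.

The harmony at that moment is E major triad (E, G#, B); A3 is not a chord tone.
It is approached by step down from B3 and left by step down to G#3.
Step in, step out in the same direction — a passing tone.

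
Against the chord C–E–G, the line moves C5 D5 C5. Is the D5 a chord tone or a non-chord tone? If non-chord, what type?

The harmony at that moment is C major triad (C, E, G); D5 is not a chord tone.
It is approached by step up from C5 and left by step down to C5.
Step away and step back to the same note — a neighbor tone (upper neighbor).

Non-chord tone — a neighbor tone.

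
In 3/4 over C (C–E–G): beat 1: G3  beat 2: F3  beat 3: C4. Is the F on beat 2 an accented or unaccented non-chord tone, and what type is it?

The harmony at that moment is C major triad (C, E, G); F3 is not a chord tone.
It is approached by step down from G3 and left by leap up to C4.
Step in, leap out — an escape tone.
It falls on a weak beat, so it is unaccented.

Unaccented escape tone.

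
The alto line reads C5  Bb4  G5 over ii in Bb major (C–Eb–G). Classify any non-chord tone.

Bb4 is an escape tone.

The harmony at that moment is C minor triad (C, Eb, G); Bb4 is not a chord tone.
It is approached by step down from C5 and left by leap up to G5.
Step in, leap out — an escape tone.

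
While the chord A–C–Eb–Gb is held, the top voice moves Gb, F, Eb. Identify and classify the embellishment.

F is a passing tone.

The harmony at that moment is A diminished seventh chord (A, C, Eb, Gb); F is not a chord tone.
It is approached by step down from Gb and left by step down to Eb.
Step in, step out in the same direction — a passing tone.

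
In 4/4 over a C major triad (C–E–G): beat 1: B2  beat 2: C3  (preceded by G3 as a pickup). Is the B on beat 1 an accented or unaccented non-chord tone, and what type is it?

Accented appoggiatura.

The harmony at that moment is C major triad (C, E, G); B2 is not a chord tone.
It is approached by leap down from G3 and left by step up to C3.
Leap in, step out — an appoggiatura.
It falls on the downbeat, so it is accented.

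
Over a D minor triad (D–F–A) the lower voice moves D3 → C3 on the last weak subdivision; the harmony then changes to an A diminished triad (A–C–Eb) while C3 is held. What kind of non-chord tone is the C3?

C3 is an anticipation.

The harmony at that moment is D minor triad (D, F, A); C3 is not a chord tone.
It is approached by step down from D3 and then sustained as the same pitch into the next harmony.
Arriving early and becoming a chord tone when the harmony changes — an anticipation.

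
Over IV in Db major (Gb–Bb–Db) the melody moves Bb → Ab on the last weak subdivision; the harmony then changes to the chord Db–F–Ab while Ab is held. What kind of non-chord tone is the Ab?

The harmony at that moment is Gb major triad (Gb, Bb, Db); Ab is not a chord tone.
It is approached by step down from Bb and then sustained as the same pitch into the next harmony.
Arriving early and becoming a chord tone when the harmony changes — an anticipation.

Ab is an anticipation.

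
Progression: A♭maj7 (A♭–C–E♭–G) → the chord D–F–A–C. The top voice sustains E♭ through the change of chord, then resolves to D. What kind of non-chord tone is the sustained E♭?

E♭ is a suspension.

The harmony at that moment is D minor seventh chord (D, F, A, C); E♭ is not a chord tone.
It is held over (the same pitch as the preceding E♭) and left by step down to D.
Held over from the previous chord and resolving down by step — a suspension.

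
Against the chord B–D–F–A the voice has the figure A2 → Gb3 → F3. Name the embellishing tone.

The harmony at that moment is B half-diminished seventh chord (B, D, F, A); Gb3 is not a chord tone.
It is approached by leap up from A2 and left by step down to F3.
Leap in, step out — an appoggiatura.

Gb3 is an appoggiatura.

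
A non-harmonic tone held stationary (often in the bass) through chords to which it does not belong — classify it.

Pedal tone.

Approach: none. Departure: none — a single pitch is sustained while the chords change around it, passing through harmonies that do not contain it.
No melodic motion at all; the dissonance is created entirely by the moving harmonies against the stationary note — a pedal tone (pedal point).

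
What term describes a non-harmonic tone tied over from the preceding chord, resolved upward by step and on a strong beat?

Retardation.

Approach: by preparation — the pitch is first a chord tone, then held (tied or repeated) while the harmony changes under it. Departure: up by step. Metric position: strong.
A prepared dissonance that resolves upward by step — a retardation. (The same figure resolving downward would be a suspension.)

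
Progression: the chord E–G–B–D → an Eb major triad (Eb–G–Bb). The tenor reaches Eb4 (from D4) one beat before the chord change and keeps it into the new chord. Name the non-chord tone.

Eb4 is an anticipation.

The harmony at that moment is E minor seventh chord (E, G, B, D); Eb4 is not a chord tone.
It is approached by step up from D4 and then sustained as the same pitch into the next harmony.
Arriving early and becoming a chord tone when the harmony changes — an anticipation.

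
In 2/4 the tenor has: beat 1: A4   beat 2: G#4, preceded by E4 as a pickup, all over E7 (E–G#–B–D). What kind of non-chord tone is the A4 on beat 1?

Appoggiatura.

The harmony at that moment is E dominant seventh chord (E, G#, B, D); A4 is not a chord tone.
It is approached by leap up from E4 and left by step down to G#4.
Leap in, step out, metrically accented — an appoggiatura.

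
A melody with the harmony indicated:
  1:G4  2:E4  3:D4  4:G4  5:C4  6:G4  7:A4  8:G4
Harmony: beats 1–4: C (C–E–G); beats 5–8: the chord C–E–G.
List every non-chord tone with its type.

The harmony at that moment is C major triad (C, E, G); D4 is not a chord tone.
It is approached by step down from E4 and left by leap up to G4.
Step in, leap out — an escape tone.
The harmony at that moment is C major triad (C, E, G); A4 is not a chord tone.
It is approached by step up from G4 and left by step down to G4.
Step away and step back to the same note — a neighbor tone (upper neighbor).

D4 (beat 3) — escape tone; A4 (beat 7) — neighbor tone.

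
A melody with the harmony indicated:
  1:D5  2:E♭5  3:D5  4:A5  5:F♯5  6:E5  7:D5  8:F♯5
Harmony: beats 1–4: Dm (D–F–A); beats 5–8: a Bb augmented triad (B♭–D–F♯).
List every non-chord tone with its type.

The harmony at that moment is D minor triad (D, F, A); E♭5 is not a chord tone.
It is approached by step up from D5 and left by step down to D5.
Step away and step back to the same note — a neighbor tone (upper neighbor).
The harmony at that moment is B♭ augmented triad (B♭, D, F♯); E5 is not a chord tone.
It is approached by step down from F♯5 and left by step down to D5.
Step in, step out in the same direction — a passing tone.

E♭5 (beat 2) — neighbor tone; E5 (beat 6) — passing tone.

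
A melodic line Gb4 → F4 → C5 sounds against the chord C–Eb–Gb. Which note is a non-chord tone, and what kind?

F4 is an escape tone.

The harmony at that moment is C diminished triad (C, Eb, Gb); F4 is not a chord tone.
It is approached by step down from Gb4 and left by leap up to C5.
Step in, leap out — an escape tone.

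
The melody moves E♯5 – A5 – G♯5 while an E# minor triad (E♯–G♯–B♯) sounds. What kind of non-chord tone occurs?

A5 is an appoggiatura.

The harmony at that moment is E♯ minor triad (E♯, G♯, B♯); A5 is not a chord tone.
It is approached by leap up from E♯5 and left by step down to G♯5.
Leap in, step out — an appoggiatura.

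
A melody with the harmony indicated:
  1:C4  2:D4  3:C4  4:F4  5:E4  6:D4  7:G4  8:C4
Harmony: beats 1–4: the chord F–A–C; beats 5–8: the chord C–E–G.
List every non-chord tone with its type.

D4 (beat 2) — neighbor tone; D4 (beat 6) — escape tone.

The harmony at that moment is F major triad (F, A, C); D4 is not a chord tone.
It is approached by step up from C4 and left by step down to C4.
Step away and step back to the same note — a neighbor tone (upper neighbor).
The harmony at that moment is C major triad (C, E, G); D4 is not a chord tone.
It is approached by step down from E4 and left by leap up to G4.
Step in, leap out — an escape tone.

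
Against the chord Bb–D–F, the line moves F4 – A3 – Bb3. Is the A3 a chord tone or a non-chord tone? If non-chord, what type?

Non-chord tone — an appoggiatura.

The harmony at that moment is Bb major triad (Bb, D, F); A3 is not a chord tone.
It is approached by leap down from F4 and left by step up to Bb3.
Leap in, step out — an appoggiatura.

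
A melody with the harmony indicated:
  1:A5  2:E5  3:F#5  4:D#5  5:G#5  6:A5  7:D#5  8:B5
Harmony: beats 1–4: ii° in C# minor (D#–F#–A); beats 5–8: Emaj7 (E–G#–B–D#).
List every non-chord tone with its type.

The harmony at that moment is D# diminished triad (D#, F#, A); E5 is not a chord tone.
It is approached by leap down from A5 and left by step up to F#5.
Leap in, step out — an appoggiatura.
The harmony at that moment is E major seventh chord (E, G#, B, D#); A5 is not a chord tone.
It is approached by step up from G#5 and left by leap down to D#5.
Step in, leap out — an escape tone.

E5 (beat 2) — appoggiatura; A5 (beat 6) — escape tone.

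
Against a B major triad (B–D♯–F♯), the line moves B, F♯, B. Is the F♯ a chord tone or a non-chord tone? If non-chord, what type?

Chord tone (the fifth of B major triad).

B major triad contains B, D♯, F♯; F♯ is the fifth, so it is a chord tone.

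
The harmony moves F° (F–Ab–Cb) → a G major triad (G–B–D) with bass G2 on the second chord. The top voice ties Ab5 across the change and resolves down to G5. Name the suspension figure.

At the second chord the bass is G2. The suspended Ab5 lies a ninth above the bass; after resolving down by step to G5, the interval above the bass becomes an octave.
Suspension figures are named by those two intervals: 9–8.

9–8 suspension.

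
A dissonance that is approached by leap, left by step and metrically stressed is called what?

Approach: by leap. Departure: by step. Metric position: strong.
Leap in, step out, in a metrically strong position — an appoggiatura. (It is the mirror image of the escape tone, which steps in and leaps out from a weak position.)

Appoggiatura.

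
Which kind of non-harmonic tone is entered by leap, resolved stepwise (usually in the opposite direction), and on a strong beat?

Appoggiatura.

Approach: by leap. Departure: by step. Metric position: strong.
Leap in, step out, in a metrically strong position — an appoggiatura. (It is the mirror image of the escape tone, which steps in and leaps out from a weak position.)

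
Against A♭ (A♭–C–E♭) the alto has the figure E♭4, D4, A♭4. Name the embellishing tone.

D4 is an escape tone.

The harmony at that moment is A♭ major triad (A♭, C, E♭); D4 is not a chord tone.
It is approached by step down from E♭4 and left by leap up to A♭4.
Step in, leap out — an escape tone.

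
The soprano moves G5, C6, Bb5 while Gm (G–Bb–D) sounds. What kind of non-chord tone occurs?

The harmony at that moment is G minor triad (G, Bb, D); C6 is not a chord tone.
It is approached by leap up from G5 and left by step down to Bb5.
Leap in, step out — an appoggiatura.

C6 is an appoggiatura.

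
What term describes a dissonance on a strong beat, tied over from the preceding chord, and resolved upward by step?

Retardation.

Approach: by preparation — the pitch is first a chord tone, then held (tied or repeated) while the harmony changes under it. Departure: up by step. Metric position: strong.
A prepared dissonance that resolves upward by step — a retardation. (The same figure resolving downward would be a suspension.)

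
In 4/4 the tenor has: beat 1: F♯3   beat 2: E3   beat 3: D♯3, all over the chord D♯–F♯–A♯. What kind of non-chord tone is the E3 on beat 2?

Passing tone.

The harmony at that moment is D♯ minor triad (D♯, F♯, A♯); E3 is not a chord tone.
It is approached by step down from F♯3 and left by step down to D♯3.
Step in, step out in the same direction — a passing tone.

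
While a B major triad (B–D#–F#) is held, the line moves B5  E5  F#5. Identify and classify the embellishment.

E5 is an appoggiatura.

The harmony at that moment is B major triad (B, D#, F#); E5 is not a chord tone.
It is approached by leap down from B5 and left by step up to F#5.
Leap in, step out — an appoggiatura.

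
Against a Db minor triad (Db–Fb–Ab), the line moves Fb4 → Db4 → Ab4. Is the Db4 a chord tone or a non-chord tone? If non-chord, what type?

Db minor triad contains Db, Fb, Ab; Db is the root, so it is a chord tone.

Chord tone (the root of Db minor triad).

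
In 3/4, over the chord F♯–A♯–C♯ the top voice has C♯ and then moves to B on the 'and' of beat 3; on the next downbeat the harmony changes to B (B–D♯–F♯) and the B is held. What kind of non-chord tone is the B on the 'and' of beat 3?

Anticipation.

The harmony at that moment is F♯ major triad (F♯, A♯, C♯); B is not a chord tone.
It is approached by step down from C♯ and then sustained as the same pitch into the next harmony.
Arriving early and becoming a chord tone when the harmony changes — an anticipation.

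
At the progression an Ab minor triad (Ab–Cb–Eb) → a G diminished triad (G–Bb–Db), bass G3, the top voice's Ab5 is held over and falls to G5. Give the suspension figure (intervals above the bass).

At the second chord the bass is G3. The suspended Ab5 lies a ninth above the bass; after resolving down by step to G5, the interval above the bass becomes an octave.
Suspension figures are named by those two intervals: 9–8.

9–8 suspension.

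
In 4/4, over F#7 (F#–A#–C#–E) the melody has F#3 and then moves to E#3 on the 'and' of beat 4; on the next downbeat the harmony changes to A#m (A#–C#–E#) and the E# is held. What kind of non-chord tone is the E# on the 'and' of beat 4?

The harmony at that moment is F# dominant seventh chord (F#, A#, C#, E); E#3 is not a chord tone.
It is approached by step down from F#3 and then sustained as the same pitch into the next harmony.
Arriving early and becoming a chord tone when the harmony changes — an anticipation.

Anticipation.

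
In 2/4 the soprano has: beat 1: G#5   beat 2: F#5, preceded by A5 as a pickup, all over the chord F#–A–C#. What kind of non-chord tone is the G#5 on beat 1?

The harmony at that moment is F# minor triad (F#, A, C#); G#5 is not a chord tone.
It is approached by step down from A5 and left by step down to F#5.
Step in, step out in the same direction — a passing tone.

Passing tone.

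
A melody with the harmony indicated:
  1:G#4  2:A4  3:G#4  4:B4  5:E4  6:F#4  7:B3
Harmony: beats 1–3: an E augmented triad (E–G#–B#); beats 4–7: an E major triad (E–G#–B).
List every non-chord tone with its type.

A4 (beat 2) — neighbor tone; F#4 (beat 6) — escape tone.

The harmony at that moment is E augmented triad (E, G#, B#); A4 is not a chord tone.
It is approached by step up from G#4 and left by step down to G#4.
Step away and step back to the same note — a neighbor tone (upper neighbor).
The harmony at that moment is E major triad (E, G#, B); F#4 is not a chord tone.
It is approached by step up from E4 and left by leap down to B3.
Step in, leap out — an escape tone.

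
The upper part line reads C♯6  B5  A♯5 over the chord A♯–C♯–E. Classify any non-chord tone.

B5 is a passing tone.

The harmony at that moment is A♯ diminished triad (A♯, C♯, E); B5 is not a chord tone.
It is approached by step down from C♯6 and left by step down to A♯5.
Step in, step out in the same direction — a passing tone.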